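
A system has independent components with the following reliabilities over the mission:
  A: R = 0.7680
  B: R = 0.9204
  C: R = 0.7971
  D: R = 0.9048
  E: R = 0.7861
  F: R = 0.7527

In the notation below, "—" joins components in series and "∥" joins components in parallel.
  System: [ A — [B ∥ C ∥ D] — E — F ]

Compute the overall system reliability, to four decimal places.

Parallel (B, C, and D): 1 − (1 − 0.920400)(1 − 0.797100)(1 − 0.904800) = 0.998462
Series (A, [0.998462], E, and F): 0.768000 × 0.998462 × 0.786100 × 0.752700 = 0.4537

0.4537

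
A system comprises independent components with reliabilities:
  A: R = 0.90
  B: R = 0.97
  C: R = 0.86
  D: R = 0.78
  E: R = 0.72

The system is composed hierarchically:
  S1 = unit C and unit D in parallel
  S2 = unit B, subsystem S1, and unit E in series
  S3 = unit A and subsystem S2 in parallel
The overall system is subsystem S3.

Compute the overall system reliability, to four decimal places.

Parallel (C and D): 1 − (1 − 0.860000)(1 − 0.780000) = 0.969200
Series (B, [0.969200], and E): 0.970000 × 0.969200 × 0.720000 = 0.676889
Parallel (A and [0.676889]): 1 − (1 − 0.900000)(1 − 0.676889) = 0.9677

0.9677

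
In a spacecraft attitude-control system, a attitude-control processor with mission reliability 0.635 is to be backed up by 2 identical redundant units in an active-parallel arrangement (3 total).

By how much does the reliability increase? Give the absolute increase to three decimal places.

R_before = 0.635
R_after = 1 − (1 − 0.635)^3 = 0.951
ΔR = 0.951 − 0.635 = 0.316

0.316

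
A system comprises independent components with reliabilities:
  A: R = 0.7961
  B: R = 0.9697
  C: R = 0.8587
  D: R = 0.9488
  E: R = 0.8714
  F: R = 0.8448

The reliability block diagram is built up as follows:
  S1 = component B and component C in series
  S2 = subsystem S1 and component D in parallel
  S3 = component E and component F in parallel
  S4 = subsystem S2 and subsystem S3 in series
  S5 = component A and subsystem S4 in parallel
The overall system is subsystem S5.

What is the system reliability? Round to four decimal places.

Series (B and C): 0.969700 × 0.858700 = 0.832681
Parallel ([0.832681] and D): 1 − (1 − 0.832681)(1 − 0.948800) = 0.991433
Parallel (E and F): 1 − (1 − 0.871400)(1 − 0.844800) = 0.980041
Series ([0.991433] and [0.980041]): 0.991433 × 0.980041 = 0.971645
Parallel (A and [0.971645]): 1 − (1 − 0.796100)(1 − 0.971645) = 0.9942

0.9942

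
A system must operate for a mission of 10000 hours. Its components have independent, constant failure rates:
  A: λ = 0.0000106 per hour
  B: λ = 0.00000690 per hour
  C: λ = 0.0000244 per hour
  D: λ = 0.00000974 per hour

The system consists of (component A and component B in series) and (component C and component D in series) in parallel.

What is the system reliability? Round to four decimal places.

0.9536

R(A) = exp(−0.0000106 × 10000) = 0.899425
R(B) = exp(−0.00000690 × 10000) = 0.933327
R(C) = exp(−0.0000244 × 10000) = 0.783488
R(D) = exp(−0.00000974 × 10000) = 0.907193
Series (A and B): 0.899425 × 0.933327 = 0.839458
Series (C and D): 0.783488 × 0.907193 = 0.710775
Parallel ([0.839458] and [0.710775]): 1 − (1 − 0.839458)(1 − 0.710775) = 0.9536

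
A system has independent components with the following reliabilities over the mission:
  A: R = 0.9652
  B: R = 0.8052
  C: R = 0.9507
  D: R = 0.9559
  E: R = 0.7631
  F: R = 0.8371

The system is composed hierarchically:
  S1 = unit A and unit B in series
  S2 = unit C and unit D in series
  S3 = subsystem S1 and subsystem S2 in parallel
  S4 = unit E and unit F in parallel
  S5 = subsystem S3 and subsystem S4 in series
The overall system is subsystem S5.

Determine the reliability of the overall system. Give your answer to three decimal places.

Series (A and B): 0.96520 × 0.80520 = 0.77718
Series (C and D): 0.95070 × 0.95590 = 0.90877
Parallel ([0.77718] and [0.90877]): 1 − (1 − 0.77718)(1 − 0.90877) = 0.97967
Parallel (E and F): 1 − (1 − 0.76310)(1 − 0.83710) = 0.96141
Series ([0.97967] and [0.96141]): 0.97967 × 0.96141 = 0.942

0.942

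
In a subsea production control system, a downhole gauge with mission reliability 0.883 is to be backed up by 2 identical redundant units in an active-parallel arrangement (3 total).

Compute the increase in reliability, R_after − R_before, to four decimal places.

0.1154

R_before = 0.883
R_after = 1 − (1 − 0.883)^3 = 0.9984
ΔR = 0.9984 − 0.883 = 0.1154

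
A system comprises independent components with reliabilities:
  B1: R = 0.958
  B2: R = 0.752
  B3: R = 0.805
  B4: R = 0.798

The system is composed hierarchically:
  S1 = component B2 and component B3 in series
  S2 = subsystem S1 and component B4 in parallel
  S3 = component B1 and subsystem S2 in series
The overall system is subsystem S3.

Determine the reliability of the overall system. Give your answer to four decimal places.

Series (B2 and B3): 0.752000 × 0.805000 = 0.605360
Parallel ([0.605360] and B4): 1 − (1 − 0.605360)(1 − 0.798000) = 0.920283
Series (B1 and [0.920283]): 0.958000 × 0.920283 = 0.8816

0.8816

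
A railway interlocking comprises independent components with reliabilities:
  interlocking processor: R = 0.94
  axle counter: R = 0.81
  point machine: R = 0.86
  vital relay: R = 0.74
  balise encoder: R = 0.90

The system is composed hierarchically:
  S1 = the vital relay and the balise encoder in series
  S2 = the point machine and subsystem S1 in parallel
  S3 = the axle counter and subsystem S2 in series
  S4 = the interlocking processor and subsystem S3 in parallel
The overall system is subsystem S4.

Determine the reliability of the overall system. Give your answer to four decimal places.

0.9863

Series (vital relay and balise encoder): 0.740000 × 0.900000 = 0.666000
Parallel (point machine and [0.666000]): 1 − (1 − 0.860000)(1 − 0.666000) = 0.953240
Series (axle counter and [0.953240]): 0.810000 × 0.953240 = 0.772124
Parallel (interlocking processor and [0.772124]): 1 − (1 − 0.940000)(1 − 0.772124) = 0.9863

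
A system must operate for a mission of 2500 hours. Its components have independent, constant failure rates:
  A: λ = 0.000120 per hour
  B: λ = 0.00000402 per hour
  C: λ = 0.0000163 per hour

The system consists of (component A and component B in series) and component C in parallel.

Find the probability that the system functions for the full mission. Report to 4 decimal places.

0.9894

R(A) = exp(−0.000120 × 2500) = 0.740818
R(B) = exp(−0.00000402 × 2500) = 0.990000
R(C) = exp(−0.0000163 × 2500) = 0.960069
Series (A and B): 0.740818 × 0.990000 = 0.733410
Parallel ([0.733410] and C): 1 − (1 − 0.733410)(1 − 0.960069) = 0.9894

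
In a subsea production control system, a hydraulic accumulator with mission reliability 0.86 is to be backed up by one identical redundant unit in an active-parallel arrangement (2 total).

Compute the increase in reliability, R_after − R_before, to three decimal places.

0.120

R_before = 0.86
R_after = 1 − (1 − 0.86)^2 = 0.980
ΔR = 0.980 − 0.86 = 0.120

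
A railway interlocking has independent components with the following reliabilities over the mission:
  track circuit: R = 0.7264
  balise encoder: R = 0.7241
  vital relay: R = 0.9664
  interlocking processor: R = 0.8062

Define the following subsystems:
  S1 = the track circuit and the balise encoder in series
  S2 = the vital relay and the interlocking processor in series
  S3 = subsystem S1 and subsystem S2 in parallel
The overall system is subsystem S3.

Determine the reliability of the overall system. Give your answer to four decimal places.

0.8953

Series (track circuit and balise encoder): 0.726400 × 0.724100 = 0.525986
Series (vital relay and interlocking processor): 0.966400 × 0.806200 = 0.779112
Parallel ([0.525986] and [0.779112]): 1 − (1 − 0.525986)(1 − 0.779112) = 0.8953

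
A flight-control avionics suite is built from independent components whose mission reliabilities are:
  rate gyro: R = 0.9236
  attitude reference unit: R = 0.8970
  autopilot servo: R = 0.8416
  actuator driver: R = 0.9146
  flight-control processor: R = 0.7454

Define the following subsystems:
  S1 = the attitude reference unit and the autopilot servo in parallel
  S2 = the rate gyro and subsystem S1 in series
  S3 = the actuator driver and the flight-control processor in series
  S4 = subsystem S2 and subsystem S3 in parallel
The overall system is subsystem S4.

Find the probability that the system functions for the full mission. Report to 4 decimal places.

0.9709

Parallel (attitude reference unit and autopilot servo): 1 − (1 − 0.897000)(1 − 0.841600) = 0.983685
Series (rate gyro and [0.983685]): 0.923600 × 0.983685 = 0.908531
Series (actuator driver and flight-control processor): 0.914600 × 0.745400 = 0.681743
Parallel ([0.908531] and [0.681743]): 1 − (1 − 0.908531)(1 − 0.681743) = 0.9709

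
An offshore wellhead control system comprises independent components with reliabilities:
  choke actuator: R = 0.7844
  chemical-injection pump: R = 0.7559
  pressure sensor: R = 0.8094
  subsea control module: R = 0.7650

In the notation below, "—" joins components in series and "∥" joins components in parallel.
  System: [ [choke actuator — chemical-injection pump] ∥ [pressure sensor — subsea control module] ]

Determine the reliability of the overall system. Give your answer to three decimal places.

Series (choke actuator and chemical-injection pump): 0.78440 × 0.75590 = 0.59293
Series (pressure sensor and subsea control module): 0.80940 × 0.76500 = 0.61919
Parallel ([0.59293] and [0.61919]): 1 − (1 − 0.59293)(1 − 0.61919) = 0.845

0.845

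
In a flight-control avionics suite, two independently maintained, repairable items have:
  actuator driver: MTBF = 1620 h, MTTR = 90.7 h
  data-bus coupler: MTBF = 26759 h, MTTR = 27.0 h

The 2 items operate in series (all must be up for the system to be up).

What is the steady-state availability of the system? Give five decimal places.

0.94603

A(actuator driver) = MTBF/(MTBF+MTTR) = 1620/(1620+90.7) = 0.946981
A(data-bus coupler) = MTBF/(MTBF+MTTR) = 26759/(26759+27.0) = 0.998992
Series availability: 0.946981 × 0.998992 = 0.94603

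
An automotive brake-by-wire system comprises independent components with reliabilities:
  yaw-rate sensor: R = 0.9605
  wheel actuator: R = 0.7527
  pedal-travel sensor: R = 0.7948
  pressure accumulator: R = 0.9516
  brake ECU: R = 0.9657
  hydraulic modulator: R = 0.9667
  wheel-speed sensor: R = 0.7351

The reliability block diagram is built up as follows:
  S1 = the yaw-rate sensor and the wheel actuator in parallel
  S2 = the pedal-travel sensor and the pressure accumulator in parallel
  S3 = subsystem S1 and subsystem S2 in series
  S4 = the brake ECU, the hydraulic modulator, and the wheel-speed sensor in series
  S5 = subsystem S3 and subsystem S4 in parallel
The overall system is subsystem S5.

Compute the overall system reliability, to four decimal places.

0.9938

Parallel (yaw-rate sensor and wheel actuator): 1 − (1 − 0.960500)(1 − 0.752700) = 0.990232
Parallel (pedal-travel sensor and pressure accumulator): 1 − (1 − 0.794800)(1 − 0.951600) = 0.990068
Series ([0.990232] and [0.990068]): 0.990232 × 0.990068 = 0.980397
Series (brake ECU, hydraulic modulator, and wheel-speed sensor): 0.965700 × 0.966700 × 0.735100 = 0.686247
Parallel ([0.980397] and [0.686247]): 1 − (1 − 0.980397)(1 − 0.686247) = 0.9938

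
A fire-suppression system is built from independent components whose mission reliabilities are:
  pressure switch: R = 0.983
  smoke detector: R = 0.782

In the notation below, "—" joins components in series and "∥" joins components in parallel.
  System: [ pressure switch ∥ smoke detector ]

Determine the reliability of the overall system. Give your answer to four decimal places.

Parallel (pressure switch and smoke detector): 1 − (1 − 0.983000)(1 − 0.782000) = 0.9963

0.9963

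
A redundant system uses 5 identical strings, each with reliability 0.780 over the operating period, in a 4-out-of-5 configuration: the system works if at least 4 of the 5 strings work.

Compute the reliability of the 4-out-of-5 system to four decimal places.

R = Σ_{i=4}^{5} C(5,i) p^i (1−p)^{5−i} with p = 0.780
C(5,4)·0.780^4·0.220^1 = 0.407166
C(5,5)·0.780^5·0.220^0 = 0.288717
Sum = 0.6959

0.6959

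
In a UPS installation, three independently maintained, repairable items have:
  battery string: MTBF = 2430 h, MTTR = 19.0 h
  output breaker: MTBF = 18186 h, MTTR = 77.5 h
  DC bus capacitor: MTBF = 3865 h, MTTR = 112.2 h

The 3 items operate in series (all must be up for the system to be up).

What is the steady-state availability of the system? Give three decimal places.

A(battery string) = MTBF/(MTBF+MTTR) = 2430/(2430+19.0) = 0.992242
A(output breaker) = MTBF/(MTBF+MTTR) = 18186/(18186+77.5) = 0.995757
A(DC bus capacitor) = MTBF/(MTBF+MTTR) = 3865/(3865+112.2) = 0.971789
Series availability: 0.992242 × 0.995757 × 0.971789 = 0.960

0.960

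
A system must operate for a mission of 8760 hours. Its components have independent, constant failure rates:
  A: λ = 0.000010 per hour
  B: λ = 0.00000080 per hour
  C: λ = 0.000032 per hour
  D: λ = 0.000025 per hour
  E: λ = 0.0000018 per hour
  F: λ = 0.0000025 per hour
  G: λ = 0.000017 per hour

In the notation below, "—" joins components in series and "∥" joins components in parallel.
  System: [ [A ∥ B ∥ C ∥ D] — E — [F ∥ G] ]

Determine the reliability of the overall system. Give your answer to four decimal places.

0.9814

R(A) = exp(−0.000010 × 8760) = 0.916127
R(B) = exp(−0.00000080 × 8760) = 0.993016
R(C) = exp(−0.000032 × 8760) = 0.755542
R(D) = exp(−0.000025 × 8760) = 0.803322
R(E) = exp(−0.0000018 × 8760) = 0.984356
R(F) = exp(−0.0000025 × 8760) = 0.978338
R(G) = exp(−0.000017 × 8760) = 0.861638
Parallel (A, B, C, and D): 1 − (1 − 0.916127)(1 − 0.993016)(1 − 0.755542)(1 − 0.803322) = 0.999972
Parallel (F and G): 1 − (1 − 0.978338)(1 − 0.861638) = 0.997003
Series ([0.999972], E, and [0.997003]): 0.999972 × 0.984356 × 0.997003 = 0.9814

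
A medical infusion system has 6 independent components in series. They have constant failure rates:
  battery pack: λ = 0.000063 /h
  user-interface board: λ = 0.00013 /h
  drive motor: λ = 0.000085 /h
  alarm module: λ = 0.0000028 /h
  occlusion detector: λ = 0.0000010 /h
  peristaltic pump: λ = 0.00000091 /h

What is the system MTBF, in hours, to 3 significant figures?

3540

Series of exponential components: λ_sys = Σ λ_i
λ_sys = 0.000063 + 0.00013 + 0.000085 + 0.0000028 + 0.0000010 + 0.00000091 = 2.8271e-04 /h
MTBF = 1 / λ_sys = 3540 h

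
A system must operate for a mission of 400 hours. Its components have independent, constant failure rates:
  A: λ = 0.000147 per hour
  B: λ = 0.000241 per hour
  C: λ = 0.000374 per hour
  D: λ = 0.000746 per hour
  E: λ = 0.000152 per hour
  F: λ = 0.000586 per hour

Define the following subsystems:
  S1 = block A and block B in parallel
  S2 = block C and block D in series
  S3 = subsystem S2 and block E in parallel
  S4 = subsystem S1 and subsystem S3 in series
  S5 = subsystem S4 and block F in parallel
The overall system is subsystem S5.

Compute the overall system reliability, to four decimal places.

0.9945

R(A) = exp(−0.000147 × 400) = 0.942895
R(B) = exp(−0.000241 × 400) = 0.908101
R(C) = exp(−0.000374 × 400) = 0.861052
R(D) = exp(−0.000746 × 400) = 0.742004
R(E) = exp(−0.000152 × 400) = 0.941011
R(F) = exp(−0.000586 × 400) = 0.791045
Parallel (A and B): 1 − (1 − 0.942895)(1 − 0.908101) = 0.994752
Series (C and D): 0.861052 × 0.742004 = 0.638904
Parallel ([0.638904] and E): 1 − (1 − 0.638904)(1 − 0.941011) = 0.978699
Series ([0.994752] and [0.978699]): 0.994752 × 0.978699 = 0.973563
Parallel ([0.973563] and F): 1 − (1 − 0.973563)(1 − 0.791045) = 0.9945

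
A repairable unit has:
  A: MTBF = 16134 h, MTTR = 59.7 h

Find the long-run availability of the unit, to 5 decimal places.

0.99631

A(A) = MTBF/(MTBF+MTTR) = 16134/(16134+59.7) = 0.99631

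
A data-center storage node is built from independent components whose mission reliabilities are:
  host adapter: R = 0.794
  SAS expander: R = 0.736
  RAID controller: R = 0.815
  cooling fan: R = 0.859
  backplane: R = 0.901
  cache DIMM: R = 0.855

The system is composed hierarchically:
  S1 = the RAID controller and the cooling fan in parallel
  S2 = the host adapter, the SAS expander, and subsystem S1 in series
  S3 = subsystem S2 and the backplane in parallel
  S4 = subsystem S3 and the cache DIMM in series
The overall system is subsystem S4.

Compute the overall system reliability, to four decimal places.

Parallel (RAID controller and cooling fan): 1 − (1 − 0.815000)(1 − 0.859000) = 0.973915
Series (host adapter, SAS expander, and [0.973915]): 0.794000 × 0.736000 × 0.973915 = 0.569140
Parallel ([0.569140] and backplane): 1 − (1 − 0.569140)(1 − 0.901000) = 0.957345
Series ([0.957345] and cache DIMM): 0.957345 × 0.855000 = 0.8185

0.8185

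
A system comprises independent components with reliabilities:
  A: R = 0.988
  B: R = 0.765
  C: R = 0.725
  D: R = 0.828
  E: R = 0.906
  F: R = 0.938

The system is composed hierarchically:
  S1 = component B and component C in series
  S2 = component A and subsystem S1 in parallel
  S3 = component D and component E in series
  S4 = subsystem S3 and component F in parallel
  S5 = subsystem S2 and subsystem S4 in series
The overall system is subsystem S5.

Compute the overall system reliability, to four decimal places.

0.9792

Series (B and C): 0.765000 × 0.725000 = 0.554625
Parallel (A and [0.554625]): 1 − (1 − 0.988000)(1 − 0.554625) = 0.994656
Series (D and E): 0.828000 × 0.906000 = 0.750168
Parallel ([0.750168] and F): 1 − (1 − 0.750168)(1 − 0.938000) = 0.984510
Series ([0.994656] and [0.984510]): 0.994656 × 0.984510 = 0.9792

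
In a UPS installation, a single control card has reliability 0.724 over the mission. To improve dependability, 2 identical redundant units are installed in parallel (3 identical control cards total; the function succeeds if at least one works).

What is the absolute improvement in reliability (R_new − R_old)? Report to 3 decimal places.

0.255

R_before = 0.724
R_after = 1 − (1 − 0.724)^3 = 0.979
ΔR = 0.979 − 0.724 = 0.255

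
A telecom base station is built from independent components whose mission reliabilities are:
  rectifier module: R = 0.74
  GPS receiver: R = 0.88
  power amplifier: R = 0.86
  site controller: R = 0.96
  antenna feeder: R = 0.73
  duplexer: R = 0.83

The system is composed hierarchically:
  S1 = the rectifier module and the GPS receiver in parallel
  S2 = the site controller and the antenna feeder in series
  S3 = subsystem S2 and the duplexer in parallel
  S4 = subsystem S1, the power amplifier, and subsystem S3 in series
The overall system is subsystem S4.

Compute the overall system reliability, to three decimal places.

Parallel (rectifier module and GPS receiver): 1 − (1 − 0.74000)(1 − 0.88000) = 0.96880
Series (site controller and antenna feeder): 0.96000 × 0.73000 = 0.70080
Parallel ([0.70080] and duplexer): 1 − (1 − 0.70080)(1 − 0.83000) = 0.94914
Series ([0.96880], power amplifier, and [0.94914]): 0.96880 × 0.86000 × 0.94914 = 0.791

0.791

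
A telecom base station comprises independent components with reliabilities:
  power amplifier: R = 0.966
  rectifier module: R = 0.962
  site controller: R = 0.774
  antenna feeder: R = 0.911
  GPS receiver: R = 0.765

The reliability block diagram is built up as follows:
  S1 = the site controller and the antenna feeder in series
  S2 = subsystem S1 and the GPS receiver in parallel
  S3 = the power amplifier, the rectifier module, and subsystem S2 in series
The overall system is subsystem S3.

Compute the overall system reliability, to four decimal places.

Series (site controller and antenna feeder): 0.774000 × 0.911000 = 0.705114
Parallel ([0.705114] and GPS receiver): 1 − (1 − 0.705114)(1 − 0.765000) = 0.930702
Series (power amplifier, rectifier module, and [0.930702]): 0.966000 × 0.962000 × 0.930702 = 0.8649

0.8649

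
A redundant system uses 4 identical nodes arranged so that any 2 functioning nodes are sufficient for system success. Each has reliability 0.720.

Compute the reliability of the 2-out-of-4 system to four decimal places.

R = Σ_{i=2}^{4} C(4,i) p^i (1−p)^{4−i} with p = 0.720
C(4,2)·0.720^2·0.280^2 = 0.243855
C(4,3)·0.720^3·0.280^1 = 0.418038
C(4,4)·0.720^4·0.280^0 = 0.268739
Sum = 0.9306

0.9306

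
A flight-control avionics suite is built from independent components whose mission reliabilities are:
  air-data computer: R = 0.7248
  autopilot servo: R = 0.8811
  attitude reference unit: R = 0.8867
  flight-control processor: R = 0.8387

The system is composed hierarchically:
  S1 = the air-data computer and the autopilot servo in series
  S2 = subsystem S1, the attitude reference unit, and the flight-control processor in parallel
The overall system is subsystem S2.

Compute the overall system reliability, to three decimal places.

0.993

Series (air-data computer and autopilot servo): 0.72480 × 0.88110 = 0.63862
Parallel ([0.63862], attitude reference unit, and flight-control processor): 1 − (1 − 0.63862)(1 − 0.88670)(1 − 0.83870) = 0.993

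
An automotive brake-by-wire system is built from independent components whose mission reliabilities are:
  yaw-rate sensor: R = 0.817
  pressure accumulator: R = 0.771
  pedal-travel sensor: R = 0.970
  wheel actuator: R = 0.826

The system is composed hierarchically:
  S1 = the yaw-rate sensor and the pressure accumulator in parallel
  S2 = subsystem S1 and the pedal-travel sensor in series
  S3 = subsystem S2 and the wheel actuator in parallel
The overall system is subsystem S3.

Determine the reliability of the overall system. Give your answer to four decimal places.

Parallel (yaw-rate sensor and pressure accumulator): 1 − (1 − 0.817000)(1 − 0.771000) = 0.958093
Series ([0.958093] and pedal-travel sensor): 0.958093 × 0.970000 = 0.929350
Parallel ([0.929350] and wheel actuator): 1 − (1 − 0.929350)(1 − 0.826000) = 0.9877

0.9877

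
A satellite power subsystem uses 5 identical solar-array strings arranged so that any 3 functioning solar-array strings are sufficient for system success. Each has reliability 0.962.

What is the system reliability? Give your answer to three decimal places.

R = Σ_{i=3}^{5} C(5,i) p^i (1−p)^{5−i} with p = 0.962
C(5,3)·0.962^3·0.038^2 = 0.01286
C(5,4)·0.962^4·0.038^1 = 0.16272
C(5,5)·0.962^5·0.038^0 = 0.82390
Sum = 0.999

0.999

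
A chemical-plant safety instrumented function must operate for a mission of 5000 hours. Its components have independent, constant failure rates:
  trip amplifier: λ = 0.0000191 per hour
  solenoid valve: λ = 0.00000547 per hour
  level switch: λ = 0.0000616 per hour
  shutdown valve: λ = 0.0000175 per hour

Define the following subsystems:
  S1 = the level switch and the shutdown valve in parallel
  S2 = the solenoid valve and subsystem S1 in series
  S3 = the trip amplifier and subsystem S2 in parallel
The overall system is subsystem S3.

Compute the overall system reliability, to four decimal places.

0.9956

R(trip amplifier) = exp(−0.0000191 × 5000) = 0.908918
R(solenoid valve) = exp(−0.00000547 × 5000) = 0.973021
R(level switch) = exp(−0.0000616 × 5000) = 0.734915
R(shutdown valve) = exp(−0.0000175 × 5000) = 0.916219
Parallel (level switch and shutdown valve): 1 − (1 − 0.734915)(1 − 0.916219) = 0.977791
Series (solenoid valve and [0.977791]): 0.973021 × 0.977791 = 0.951411
Parallel (trip amplifier and [0.951411]): 1 − (1 − 0.908918)(1 − 0.951411) = 0.9956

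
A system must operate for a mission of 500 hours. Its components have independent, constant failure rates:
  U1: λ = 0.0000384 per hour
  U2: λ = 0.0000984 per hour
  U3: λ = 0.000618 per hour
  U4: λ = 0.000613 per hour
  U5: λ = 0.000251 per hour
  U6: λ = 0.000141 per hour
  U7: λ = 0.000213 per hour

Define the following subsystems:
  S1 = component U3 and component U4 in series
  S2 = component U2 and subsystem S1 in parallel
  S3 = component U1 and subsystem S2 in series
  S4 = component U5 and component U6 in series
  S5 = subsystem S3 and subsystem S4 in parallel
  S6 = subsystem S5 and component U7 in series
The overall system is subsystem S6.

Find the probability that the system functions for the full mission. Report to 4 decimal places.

R(U1) = exp(−0.0000384 × 500) = 0.980983
R(U2) = exp(−0.0000984 × 500) = 0.951991
R(U3) = exp(−0.000618 × 500) = 0.734181
R(U4) = exp(−0.000613 × 500) = 0.736019
R(U5) = exp(−0.000251 × 500) = 0.882056
R(U6) = exp(−0.000141 × 500) = 0.931928
R(U7) = exp(−0.000213 × 500) = 0.898975
Series (U3 and U4): 0.734181 × 0.736019 = 0.540371
Parallel (U2 and [0.540371]): 1 − (1 − 0.951991)(1 − 0.540371) = 0.977934
Series (U1 and [0.977934]): 0.980983 × 0.977934 = 0.959337
Series (U5 and U6): 0.882056 × 0.931928 = 0.822013
Parallel ([0.959337] and [0.822013]): 1 − (1 − 0.959337)(1 − 0.822013) = 0.992763
Series ([0.992763] and U7): 0.992763 × 0.898975 = 0.8925

0.8925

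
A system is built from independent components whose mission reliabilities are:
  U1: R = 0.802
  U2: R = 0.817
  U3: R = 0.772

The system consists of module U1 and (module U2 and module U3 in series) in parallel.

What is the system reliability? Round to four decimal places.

Series (U2 and U3): 0.817000 × 0.772000 = 0.630724
Parallel (U1 and [0.630724]): 1 − (1 − 0.802000)(1 − 0.630724) = 0.9269

0.9269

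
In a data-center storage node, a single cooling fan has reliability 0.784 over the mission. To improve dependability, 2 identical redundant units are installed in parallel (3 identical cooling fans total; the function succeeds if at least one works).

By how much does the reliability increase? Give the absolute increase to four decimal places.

R_before = 0.784
R_after = 1 − (1 − 0.784)^3 = 0.9899
ΔR = 0.9899 − 0.784 = 0.2059

0.2059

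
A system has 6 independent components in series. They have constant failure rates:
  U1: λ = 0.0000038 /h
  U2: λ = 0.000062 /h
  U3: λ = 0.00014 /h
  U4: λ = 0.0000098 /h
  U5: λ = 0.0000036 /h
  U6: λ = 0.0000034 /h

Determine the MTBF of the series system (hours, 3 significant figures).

Series of exponential components: λ_sys = Σ λ_i
λ_sys = 0.0000038 + 0.000062 + 0.00014 + 0.0000098 + 0.0000036 + 0.0000034 = 2.2260e-04 /h
MTBF = 1 / λ_sys = 4490 h

4490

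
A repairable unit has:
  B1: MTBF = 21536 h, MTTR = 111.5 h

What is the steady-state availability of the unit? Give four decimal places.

0.9948

A(B1) = MTBF/(MTBF+MTTR) = 21536/(21536+111.5) = 0.9948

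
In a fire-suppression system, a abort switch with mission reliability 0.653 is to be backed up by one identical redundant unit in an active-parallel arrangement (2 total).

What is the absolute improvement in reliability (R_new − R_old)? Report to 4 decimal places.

0.2266

R_before = 0.653
R_after = 1 − (1 − 0.653)^2 = 0.8796
ΔR = 0.8796 − 0.653 = 0.2266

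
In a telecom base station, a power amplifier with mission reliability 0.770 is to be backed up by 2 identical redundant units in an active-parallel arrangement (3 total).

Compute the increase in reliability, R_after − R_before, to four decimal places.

R_before = 0.770
R_after = 1 − (1 − 0.770)^3 = 0.9878
ΔR = 0.9878 − 0.770 = 0.2178

0.2178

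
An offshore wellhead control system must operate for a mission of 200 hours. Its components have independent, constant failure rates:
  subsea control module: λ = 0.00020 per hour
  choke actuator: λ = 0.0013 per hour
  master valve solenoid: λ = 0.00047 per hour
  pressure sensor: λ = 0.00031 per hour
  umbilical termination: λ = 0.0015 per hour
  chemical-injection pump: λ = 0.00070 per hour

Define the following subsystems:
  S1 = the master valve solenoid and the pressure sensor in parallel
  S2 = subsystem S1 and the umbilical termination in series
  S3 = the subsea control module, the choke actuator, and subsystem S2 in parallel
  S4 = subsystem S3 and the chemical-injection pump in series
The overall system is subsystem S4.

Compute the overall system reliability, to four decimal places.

R(subsea control module) = exp(−0.00020 × 200) = 0.960789
R(choke actuator) = exp(−0.0013 × 200) = 0.771052
R(master valve solenoid) = exp(−0.00047 × 200) = 0.910283
R(pressure sensor) = exp(−0.00031 × 200) = 0.939883
R(umbilical termination) = exp(−0.0015 × 200) = 0.740818
R(chemical-injection pump) = exp(−0.00070 × 200) = 0.869358
Parallel (master valve solenoid and pressure sensor): 1 − (1 − 0.910283)(1 − 0.939883) = 0.994606
Series ([0.994606] and umbilical termination): 0.994606 × 0.740818 = 0.736822
Parallel (subsea control module, choke actuator, and [0.736822]): 1 − (1 − 0.960789)(1 − 0.771052)(1 − 0.736822) = 0.997637
Series ([0.997637] and chemical-injection pump): 0.997637 × 0.869358 = 0.8673

0.8673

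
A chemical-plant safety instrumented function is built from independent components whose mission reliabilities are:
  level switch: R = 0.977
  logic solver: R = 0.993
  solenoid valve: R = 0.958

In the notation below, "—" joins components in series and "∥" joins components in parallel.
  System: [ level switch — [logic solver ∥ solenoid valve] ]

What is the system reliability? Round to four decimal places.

Parallel (logic solver and solenoid valve): 1 − (1 − 0.993000)(1 − 0.958000) = 0.999706
Series (level switch and [0.999706]): 0.977000 × 0.999706 = 0.9767

0.9767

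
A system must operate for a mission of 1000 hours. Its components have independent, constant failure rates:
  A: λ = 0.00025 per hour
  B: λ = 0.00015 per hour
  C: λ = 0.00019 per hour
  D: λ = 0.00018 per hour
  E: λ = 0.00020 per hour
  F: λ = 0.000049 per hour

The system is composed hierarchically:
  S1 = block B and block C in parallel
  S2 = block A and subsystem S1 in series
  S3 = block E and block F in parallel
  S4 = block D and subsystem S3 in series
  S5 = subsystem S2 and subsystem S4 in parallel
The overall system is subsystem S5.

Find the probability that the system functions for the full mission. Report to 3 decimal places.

0.959

R(A) = exp(−0.00025 × 1000) = 0.77880
R(B) = exp(−0.00015 × 1000) = 0.86071
R(C) = exp(−0.00019 × 1000) = 0.82696
R(D) = exp(−0.00018 × 1000) = 0.83527
R(E) = exp(−0.00020 × 1000) = 0.81873
R(F) = exp(−0.000049 × 1000) = 0.95218
Parallel (B and C): 1 − (1 − 0.86071)(1 − 0.82696) = 0.97590
Series (A and [0.97590]): 0.77880 × 0.97590 = 0.76003
Parallel (E and F): 1 − (1 − 0.81873)(1 − 0.95218) = 0.99133
Series (D and [0.99133]): 0.83527 × 0.99133 = 0.82803
Parallel ([0.76003] and [0.82803]): 1 − (1 − 0.76003)(1 − 0.82803) = 0.959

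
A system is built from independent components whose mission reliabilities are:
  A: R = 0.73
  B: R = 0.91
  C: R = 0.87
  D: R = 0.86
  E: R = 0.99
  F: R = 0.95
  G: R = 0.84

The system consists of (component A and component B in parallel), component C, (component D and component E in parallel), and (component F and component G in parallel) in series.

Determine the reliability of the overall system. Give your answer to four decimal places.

0.8409

Parallel (A and B): 1 − (1 − 0.730000)(1 − 0.910000) = 0.975700
Parallel (D and E): 1 − (1 − 0.860000)(1 − 0.990000) = 0.998600
Parallel (F and G): 1 − (1 − 0.950000)(1 − 0.840000) = 0.992000
Series ([0.975700], C, [0.998600], and [0.992000]): 0.975700 × 0.870000 × 0.998600 × 0.992000 = 0.8409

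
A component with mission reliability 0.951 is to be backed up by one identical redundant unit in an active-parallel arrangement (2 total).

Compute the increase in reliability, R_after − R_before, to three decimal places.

0.047

R_before = 0.951
R_after = 1 − (1 − 0.951)^2 = 0.998
ΔR = 0.998 − 0.951 = 0.047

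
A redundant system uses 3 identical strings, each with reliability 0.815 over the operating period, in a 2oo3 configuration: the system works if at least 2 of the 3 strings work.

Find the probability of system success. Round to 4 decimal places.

0.9100

R = Σ_{i=2}^{3} C(3,i) p^i (1−p)^{3−i} with p = 0.815
C(3,2)·0.815^2·0.185^1 = 0.368645
C(3,3)·0.815^3·0.185^0 = 0.541343
Sum = 0.9100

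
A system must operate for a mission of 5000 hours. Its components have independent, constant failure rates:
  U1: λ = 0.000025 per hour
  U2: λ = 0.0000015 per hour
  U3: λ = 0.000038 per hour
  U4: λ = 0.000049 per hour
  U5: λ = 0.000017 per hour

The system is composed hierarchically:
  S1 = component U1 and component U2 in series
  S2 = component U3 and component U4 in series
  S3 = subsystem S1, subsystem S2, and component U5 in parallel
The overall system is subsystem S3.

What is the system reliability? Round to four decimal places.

0.9964

R(U1) = exp(−0.000025 × 5000) = 0.882497
R(U2) = exp(−0.0000015 × 5000) = 0.992528
R(U3) = exp(−0.000038 × 5000) = 0.826959
R(U4) = exp(−0.000049 × 5000) = 0.782705
R(U5) = exp(−0.000017 × 5000) = 0.918512
Series (U1 and U2): 0.882497 × 0.992528 = 0.875903
Series (U3 and U4): 0.826959 × 0.782705 = 0.647265
Parallel ([0.875903], [0.647265], and U5): 1 − (1 − 0.875903)(1 − 0.647265)(1 − 0.918512) = 0.9964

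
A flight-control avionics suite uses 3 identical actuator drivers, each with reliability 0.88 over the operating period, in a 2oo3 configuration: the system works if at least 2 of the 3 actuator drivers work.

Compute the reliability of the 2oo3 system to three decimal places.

R = Σ_{i=2}^{3} C(3,i) p^i (1−p)^{3−i} with p = 0.88
C(3,2)·0.88^2·0.12^1 = 0.27878
C(3,3)·0.88^3·0.12^0 = 0.68147
Sum = 0.960

0.960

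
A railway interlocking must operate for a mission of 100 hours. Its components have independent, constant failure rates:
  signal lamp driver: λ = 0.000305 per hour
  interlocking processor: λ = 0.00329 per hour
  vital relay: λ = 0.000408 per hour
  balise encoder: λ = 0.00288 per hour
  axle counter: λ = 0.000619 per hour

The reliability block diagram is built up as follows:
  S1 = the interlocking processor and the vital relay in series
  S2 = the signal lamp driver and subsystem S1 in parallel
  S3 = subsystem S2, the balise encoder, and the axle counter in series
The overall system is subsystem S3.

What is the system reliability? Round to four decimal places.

0.6982

R(signal lamp driver) = exp(−0.000305 × 100) = 0.969960
R(interlocking processor) = exp(−0.00329 × 100) = 0.719643
R(vital relay) = exp(−0.000408 × 100) = 0.960021
R(balise encoder) = exp(−0.00288 × 100) = 0.749762
R(axle counter) = exp(−0.000619 × 100) = 0.939977
Series (interlocking processor and vital relay): 0.719643 × 0.960021 = 0.690872
Parallel (signal lamp driver and [0.690872]): 1 − (1 − 0.969960)(1 − 0.690872) = 0.990714
Series ([0.990714], balise encoder, and axle counter): 0.990714 × 0.749762 × 0.939977 = 0.6982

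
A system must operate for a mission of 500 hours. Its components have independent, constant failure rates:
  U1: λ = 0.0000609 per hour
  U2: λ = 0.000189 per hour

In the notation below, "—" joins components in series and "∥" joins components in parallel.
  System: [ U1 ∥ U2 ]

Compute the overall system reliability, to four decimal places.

0.9973

R(U1) = exp(−0.0000609 × 500) = 0.970009
R(U2) = exp(−0.000189 × 500) = 0.909828
Parallel (U1 and U2): 1 − (1 − 0.970009)(1 − 0.909828) = 0.9973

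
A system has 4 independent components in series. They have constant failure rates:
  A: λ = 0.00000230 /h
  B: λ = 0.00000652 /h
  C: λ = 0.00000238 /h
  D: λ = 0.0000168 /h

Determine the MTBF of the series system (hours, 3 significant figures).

35700

Series of exponential components: λ_sys = Σ λ_i
λ_sys = 0.00000230 + 0.00000652 + 0.00000238 + 0.0000168 = 2.8000e-05 /h
MTBF = 1 / λ_sys = 35700 h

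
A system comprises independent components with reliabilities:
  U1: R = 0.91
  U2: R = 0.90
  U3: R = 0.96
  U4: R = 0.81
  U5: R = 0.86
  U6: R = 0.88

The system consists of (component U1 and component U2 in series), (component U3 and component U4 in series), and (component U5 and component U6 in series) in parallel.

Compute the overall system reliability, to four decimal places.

0.9902

Series (U1 and U2): 0.910000 × 0.900000 = 0.819000
Series (U3 and U4): 0.960000 × 0.810000 = 0.777600
Series (U5 and U6): 0.860000 × 0.880000 = 0.756800
Parallel ([0.819000], [0.777600], and [0.756800]): 1 − (1 − 0.819000)(1 − 0.777600)(1 − 0.756800) = 0.9902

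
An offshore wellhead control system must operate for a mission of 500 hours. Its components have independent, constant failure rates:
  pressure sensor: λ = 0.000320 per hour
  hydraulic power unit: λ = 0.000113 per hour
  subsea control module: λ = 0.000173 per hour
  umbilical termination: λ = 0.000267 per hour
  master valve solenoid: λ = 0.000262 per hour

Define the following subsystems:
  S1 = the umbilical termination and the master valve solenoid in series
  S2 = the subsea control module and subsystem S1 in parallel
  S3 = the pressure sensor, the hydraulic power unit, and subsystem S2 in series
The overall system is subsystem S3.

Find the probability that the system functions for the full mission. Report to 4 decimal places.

0.7898

R(pressure sensor) = exp(−0.000320 × 500) = 0.852144
R(hydraulic power unit) = exp(−0.000113 × 500) = 0.945066
R(subsea control module) = exp(−0.000173 × 500) = 0.917136
R(umbilical termination) = exp(−0.000267 × 500) = 0.875027
R(master valve solenoid) = exp(−0.000262 × 500) = 0.877218
Series (umbilical termination and master valve solenoid): 0.875027 × 0.877218 = 0.767589
Parallel (subsea control module and [0.767589]): 1 − (1 − 0.917136)(1 − 0.767589) = 0.980741
Series (pressure sensor, hydraulic power unit, and [0.980741]): 0.852144 × 0.945066 × 0.980741 = 0.7898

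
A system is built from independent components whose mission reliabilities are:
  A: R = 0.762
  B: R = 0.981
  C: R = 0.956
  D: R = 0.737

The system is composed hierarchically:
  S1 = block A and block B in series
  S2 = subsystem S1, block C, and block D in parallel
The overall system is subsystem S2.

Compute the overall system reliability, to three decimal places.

Series (A and B): 0.76200 × 0.98100 = 0.74752
Parallel ([0.74752], C, and D): 1 − (1 − 0.74752)(1 − 0.95600)(1 − 0.73700) = 0.997

0.997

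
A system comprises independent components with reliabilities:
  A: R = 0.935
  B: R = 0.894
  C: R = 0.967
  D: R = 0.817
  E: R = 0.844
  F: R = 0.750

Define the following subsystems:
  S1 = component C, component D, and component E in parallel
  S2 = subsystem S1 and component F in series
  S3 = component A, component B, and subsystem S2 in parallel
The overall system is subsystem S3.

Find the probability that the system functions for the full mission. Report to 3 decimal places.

Parallel (C, D, and E): 1 − (1 − 0.96700)(1 − 0.81700)(1 − 0.84400) = 0.99906
Series ([0.99906] and F): 0.99906 × 0.75000 = 0.74930
Parallel (A, B, and [0.74930]): 1 − (1 − 0.93500)(1 − 0.89400)(1 − 0.74930) = 0.998

0.998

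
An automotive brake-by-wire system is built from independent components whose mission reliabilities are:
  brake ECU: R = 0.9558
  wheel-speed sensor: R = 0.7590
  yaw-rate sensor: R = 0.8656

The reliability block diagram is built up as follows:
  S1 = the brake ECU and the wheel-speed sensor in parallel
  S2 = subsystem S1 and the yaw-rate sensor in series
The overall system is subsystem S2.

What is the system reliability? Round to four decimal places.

Parallel (brake ECU and wheel-speed sensor): 1 − (1 − 0.955800)(1 − 0.759000) = 0.989348
Series ([0.989348] and yaw-rate sensor): 0.989348 × 0.865600 = 0.8564

0.8564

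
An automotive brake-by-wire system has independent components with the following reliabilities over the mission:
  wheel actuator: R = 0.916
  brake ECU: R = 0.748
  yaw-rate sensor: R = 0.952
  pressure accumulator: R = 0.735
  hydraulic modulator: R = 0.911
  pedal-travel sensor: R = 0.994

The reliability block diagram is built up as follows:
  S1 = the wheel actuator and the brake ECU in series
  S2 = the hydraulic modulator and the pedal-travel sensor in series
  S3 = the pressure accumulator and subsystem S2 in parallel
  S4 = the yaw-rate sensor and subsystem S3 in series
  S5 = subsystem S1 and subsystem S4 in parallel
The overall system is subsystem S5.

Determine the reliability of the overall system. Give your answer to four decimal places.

0.9774

Series (wheel actuator and brake ECU): 0.916000 × 0.748000 = 0.685168
Series (hydraulic modulator and pedal-travel sensor): 0.911000 × 0.994000 = 0.905534
Parallel (pressure accumulator and [0.905534]): 1 − (1 − 0.735000)(1 − 0.905534) = 0.974967
Series (yaw-rate sensor and [0.974967]): 0.952000 × 0.974967 = 0.928169
Parallel ([0.685168] and [0.928169]): 1 − (1 − 0.685168)(1 − 0.928169) = 0.9774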